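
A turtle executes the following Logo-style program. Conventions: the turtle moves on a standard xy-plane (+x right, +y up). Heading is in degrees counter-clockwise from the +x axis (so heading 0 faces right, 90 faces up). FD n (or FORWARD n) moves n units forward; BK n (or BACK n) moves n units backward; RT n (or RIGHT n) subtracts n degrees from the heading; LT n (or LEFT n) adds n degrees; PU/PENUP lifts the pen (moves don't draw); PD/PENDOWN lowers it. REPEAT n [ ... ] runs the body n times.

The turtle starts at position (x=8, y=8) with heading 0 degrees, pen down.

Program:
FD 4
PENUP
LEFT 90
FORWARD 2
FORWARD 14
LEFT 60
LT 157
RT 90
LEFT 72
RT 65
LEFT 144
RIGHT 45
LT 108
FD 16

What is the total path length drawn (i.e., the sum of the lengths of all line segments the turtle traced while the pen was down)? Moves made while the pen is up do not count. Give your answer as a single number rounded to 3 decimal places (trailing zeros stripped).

Answer: 4

Derivation:
Executing turtle program step by step:
Start: pos=(8,8), heading=0, pen down
FD 4: (8,8) -> (12,8) [heading=0, draw]
PU: pen up
LT 90: heading 0 -> 90
FD 2: (12,8) -> (12,10) [heading=90, move]
FD 14: (12,10) -> (12,24) [heading=90, move]
LT 60: heading 90 -> 150
LT 157: heading 150 -> 307
RT 90: heading 307 -> 217
LT 72: heading 217 -> 289
RT 65: heading 289 -> 224
LT 144: heading 224 -> 8
RT 45: heading 8 -> 323
LT 108: heading 323 -> 71
FD 16: (12,24) -> (17.209,39.128) [heading=71, move]
Final: pos=(17.209,39.128), heading=71, 1 segment(s) drawn

Segment lengths:
  seg 1: (8,8) -> (12,8), length = 4
Total = 4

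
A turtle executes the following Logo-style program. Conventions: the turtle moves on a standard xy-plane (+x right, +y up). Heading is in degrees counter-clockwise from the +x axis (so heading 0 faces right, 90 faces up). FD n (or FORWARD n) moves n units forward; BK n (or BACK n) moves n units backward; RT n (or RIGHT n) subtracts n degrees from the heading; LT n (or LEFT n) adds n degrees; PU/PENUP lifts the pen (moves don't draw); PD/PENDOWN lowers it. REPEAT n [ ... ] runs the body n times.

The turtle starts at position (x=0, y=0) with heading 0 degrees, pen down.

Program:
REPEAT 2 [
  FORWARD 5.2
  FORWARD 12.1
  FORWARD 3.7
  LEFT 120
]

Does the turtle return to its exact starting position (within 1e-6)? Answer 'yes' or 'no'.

Executing turtle program step by step:
Start: pos=(0,0), heading=0, pen down
REPEAT 2 [
  -- iteration 1/2 --
  FD 5.2: (0,0) -> (5.2,0) [heading=0, draw]
  FD 12.1: (5.2,0) -> (17.3,0) [heading=0, draw]
  FD 3.7: (17.3,0) -> (21,0) [heading=0, draw]
  LT 120: heading 0 -> 120
  -- iteration 2/2 --
  FD 5.2: (21,0) -> (18.4,4.503) [heading=120, draw]
  FD 12.1: (18.4,4.503) -> (12.35,14.982) [heading=120, draw]
  FD 3.7: (12.35,14.982) -> (10.5,18.187) [heading=120, draw]
  LT 120: heading 120 -> 240
]
Final: pos=(10.5,18.187), heading=240, 6 segment(s) drawn

Start position: (0, 0)
Final position: (10.5, 18.187)
Distance = 21; >= 1e-6 -> NOT closed

Answer: no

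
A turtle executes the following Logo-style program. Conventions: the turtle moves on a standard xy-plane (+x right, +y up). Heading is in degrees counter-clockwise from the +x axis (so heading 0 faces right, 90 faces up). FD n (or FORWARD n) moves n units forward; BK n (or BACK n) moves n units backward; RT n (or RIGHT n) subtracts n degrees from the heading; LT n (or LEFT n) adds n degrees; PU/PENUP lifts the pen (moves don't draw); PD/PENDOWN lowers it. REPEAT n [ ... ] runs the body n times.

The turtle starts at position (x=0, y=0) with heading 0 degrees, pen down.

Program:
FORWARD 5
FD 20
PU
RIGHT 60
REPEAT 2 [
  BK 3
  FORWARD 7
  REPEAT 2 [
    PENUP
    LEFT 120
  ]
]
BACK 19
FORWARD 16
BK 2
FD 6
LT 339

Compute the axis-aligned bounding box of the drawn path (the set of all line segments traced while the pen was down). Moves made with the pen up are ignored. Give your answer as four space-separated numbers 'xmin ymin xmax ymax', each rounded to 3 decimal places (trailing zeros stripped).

Answer: 0 0 25 0

Derivation:
Executing turtle program step by step:
Start: pos=(0,0), heading=0, pen down
FD 5: (0,0) -> (5,0) [heading=0, draw]
FD 20: (5,0) -> (25,0) [heading=0, draw]
PU: pen up
RT 60: heading 0 -> 300
REPEAT 2 [
  -- iteration 1/2 --
  BK 3: (25,0) -> (23.5,2.598) [heading=300, move]
  FD 7: (23.5,2.598) -> (27,-3.464) [heading=300, move]
  REPEAT 2 [
    -- iteration 1/2 --
    PU: pen up
    LT 120: heading 300 -> 60
    -- iteration 2/2 --
    PU: pen up
    LT 120: heading 60 -> 180
  ]
  -- iteration 2/2 --
  BK 3: (27,-3.464) -> (30,-3.464) [heading=180, move]
  FD 7: (30,-3.464) -> (23,-3.464) [heading=180, move]
  REPEAT 2 [
    -- iteration 1/2 --
    PU: pen up
    LT 120: heading 180 -> 300
    -- iteration 2/2 --
    PU: pen up
    LT 120: heading 300 -> 60
  ]
]
BK 19: (23,-3.464) -> (13.5,-19.919) [heading=60, move]
FD 16: (13.5,-19.919) -> (21.5,-6.062) [heading=60, move]
BK 2: (21.5,-6.062) -> (20.5,-7.794) [heading=60, move]
FD 6: (20.5,-7.794) -> (23.5,-2.598) [heading=60, move]
LT 339: heading 60 -> 39
Final: pos=(23.5,-2.598), heading=39, 2 segment(s) drawn

Segment endpoints: x in {0, 5, 25}, y in {0}
xmin=0, ymin=0, xmax=25, ymax=0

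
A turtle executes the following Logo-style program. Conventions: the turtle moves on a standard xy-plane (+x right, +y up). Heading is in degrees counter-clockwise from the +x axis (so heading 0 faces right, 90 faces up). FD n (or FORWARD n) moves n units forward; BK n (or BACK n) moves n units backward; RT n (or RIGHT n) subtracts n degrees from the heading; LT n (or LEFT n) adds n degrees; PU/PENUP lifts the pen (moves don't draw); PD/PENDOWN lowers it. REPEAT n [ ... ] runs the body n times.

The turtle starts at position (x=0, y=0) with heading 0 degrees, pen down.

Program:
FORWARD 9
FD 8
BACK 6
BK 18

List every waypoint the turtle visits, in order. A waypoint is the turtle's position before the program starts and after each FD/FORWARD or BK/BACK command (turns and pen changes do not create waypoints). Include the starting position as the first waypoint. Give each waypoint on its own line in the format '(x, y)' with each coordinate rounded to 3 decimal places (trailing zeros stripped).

Executing turtle program step by step:
Start: pos=(0,0), heading=0, pen down
FD 9: (0,0) -> (9,0) [heading=0, draw]
FD 8: (9,0) -> (17,0) [heading=0, draw]
BK 6: (17,0) -> (11,0) [heading=0, draw]
BK 18: (11,0) -> (-7,0) [heading=0, draw]
Final: pos=(-7,0), heading=0, 4 segment(s) drawn
Waypoints (5 total):
(0, 0)
(9, 0)
(17, 0)
(11, 0)
(-7, 0)

Answer: (0, 0)
(9, 0)
(17, 0)
(11, 0)
(-7, 0)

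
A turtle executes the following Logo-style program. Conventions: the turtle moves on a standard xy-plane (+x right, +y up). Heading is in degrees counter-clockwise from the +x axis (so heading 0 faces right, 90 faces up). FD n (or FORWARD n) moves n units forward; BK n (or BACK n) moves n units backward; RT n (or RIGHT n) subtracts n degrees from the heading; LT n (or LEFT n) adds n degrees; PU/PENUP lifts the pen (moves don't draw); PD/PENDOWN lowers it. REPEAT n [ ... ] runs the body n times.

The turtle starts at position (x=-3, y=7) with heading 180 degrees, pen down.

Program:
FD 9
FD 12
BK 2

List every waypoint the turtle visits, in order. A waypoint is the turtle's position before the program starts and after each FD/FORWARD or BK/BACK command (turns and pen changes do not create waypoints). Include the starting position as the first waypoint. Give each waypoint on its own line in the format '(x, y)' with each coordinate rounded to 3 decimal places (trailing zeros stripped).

Answer: (-3, 7)
(-12, 7)
(-24, 7)
(-22, 7)

Derivation:
Executing turtle program step by step:
Start: pos=(-3,7), heading=180, pen down
FD 9: (-3,7) -> (-12,7) [heading=180, draw]
FD 12: (-12,7) -> (-24,7) [heading=180, draw]
BK 2: (-24,7) -> (-22,7) [heading=180, draw]
Final: pos=(-22,7), heading=180, 3 segment(s) drawn
Waypoints (4 total):
(-3, 7)
(-12, 7)
(-24, 7)
(-22, 7)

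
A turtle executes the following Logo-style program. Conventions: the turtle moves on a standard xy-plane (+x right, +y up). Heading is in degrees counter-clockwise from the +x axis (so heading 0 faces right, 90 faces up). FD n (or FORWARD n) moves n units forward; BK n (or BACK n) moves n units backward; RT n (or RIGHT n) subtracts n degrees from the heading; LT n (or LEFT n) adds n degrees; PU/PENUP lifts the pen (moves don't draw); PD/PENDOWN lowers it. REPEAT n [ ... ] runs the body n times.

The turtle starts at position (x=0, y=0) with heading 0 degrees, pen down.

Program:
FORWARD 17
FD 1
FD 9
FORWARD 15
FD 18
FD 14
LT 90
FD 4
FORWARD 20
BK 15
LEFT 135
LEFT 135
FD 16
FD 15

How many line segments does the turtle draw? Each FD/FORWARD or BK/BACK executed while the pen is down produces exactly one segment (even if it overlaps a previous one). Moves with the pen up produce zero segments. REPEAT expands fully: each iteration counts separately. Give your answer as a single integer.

Executing turtle program step by step:
Start: pos=(0,0), heading=0, pen down
FD 17: (0,0) -> (17,0) [heading=0, draw]
FD 1: (17,0) -> (18,0) [heading=0, draw]
FD 9: (18,0) -> (27,0) [heading=0, draw]
FD 15: (27,0) -> (42,0) [heading=0, draw]
FD 18: (42,0) -> (60,0) [heading=0, draw]
FD 14: (60,0) -> (74,0) [heading=0, draw]
LT 90: heading 0 -> 90
FD 4: (74,0) -> (74,4) [heading=90, draw]
FD 20: (74,4) -> (74,24) [heading=90, draw]
BK 15: (74,24) -> (74,9) [heading=90, draw]
LT 135: heading 90 -> 225
LT 135: heading 225 -> 0
FD 16: (74,9) -> (90,9) [heading=0, draw]
FD 15: (90,9) -> (105,9) [heading=0, draw]
Final: pos=(105,9), heading=0, 11 segment(s) drawn
Segments drawn: 11

Answer: 11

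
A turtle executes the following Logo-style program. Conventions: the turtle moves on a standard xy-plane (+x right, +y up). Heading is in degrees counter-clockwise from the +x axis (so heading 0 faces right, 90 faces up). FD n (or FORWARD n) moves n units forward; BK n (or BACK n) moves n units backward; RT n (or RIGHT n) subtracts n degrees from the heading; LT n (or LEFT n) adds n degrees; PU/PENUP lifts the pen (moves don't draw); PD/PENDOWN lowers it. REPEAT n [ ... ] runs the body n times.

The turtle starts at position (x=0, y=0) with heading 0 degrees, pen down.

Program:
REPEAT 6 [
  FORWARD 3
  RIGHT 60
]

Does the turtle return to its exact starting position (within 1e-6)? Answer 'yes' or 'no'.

Answer: yes

Derivation:
Executing turtle program step by step:
Start: pos=(0,0), heading=0, pen down
REPEAT 6 [
  -- iteration 1/6 --
  FD 3: (0,0) -> (3,0) [heading=0, draw]
  RT 60: heading 0 -> 300
  -- iteration 2/6 --
  FD 3: (3,0) -> (4.5,-2.598) [heading=300, draw]
  RT 60: heading 300 -> 240
  -- iteration 3/6 --
  FD 3: (4.5,-2.598) -> (3,-5.196) [heading=240, draw]
  RT 60: heading 240 -> 180
  -- iteration 4/6 --
  FD 3: (3,-5.196) -> (0,-5.196) [heading=180, draw]
  RT 60: heading 180 -> 120
  -- iteration 5/6 --
  FD 3: (0,-5.196) -> (-1.5,-2.598) [heading=120, draw]
  RT 60: heading 120 -> 60
  -- iteration 6/6 --
  FD 3: (-1.5,-2.598) -> (0,0) [heading=60, draw]
  RT 60: heading 60 -> 0
]
Final: pos=(0,0), heading=0, 6 segment(s) drawn

Start position: (0, 0)
Final position: (0, 0)
Distance = 0; < 1e-6 -> CLOSED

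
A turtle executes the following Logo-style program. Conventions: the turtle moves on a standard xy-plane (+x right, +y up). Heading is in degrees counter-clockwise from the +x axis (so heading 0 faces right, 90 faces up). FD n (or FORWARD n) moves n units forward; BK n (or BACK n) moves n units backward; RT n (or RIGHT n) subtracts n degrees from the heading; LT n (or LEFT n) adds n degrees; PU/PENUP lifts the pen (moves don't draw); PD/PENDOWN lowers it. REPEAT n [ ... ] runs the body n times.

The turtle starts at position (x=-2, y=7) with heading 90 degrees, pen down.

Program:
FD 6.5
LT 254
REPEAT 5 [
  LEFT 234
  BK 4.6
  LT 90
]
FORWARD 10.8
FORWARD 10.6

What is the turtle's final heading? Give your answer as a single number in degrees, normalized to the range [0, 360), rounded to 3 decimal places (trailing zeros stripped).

Answer: 164

Derivation:
Executing turtle program step by step:
Start: pos=(-2,7), heading=90, pen down
FD 6.5: (-2,7) -> (-2,13.5) [heading=90, draw]
LT 254: heading 90 -> 344
REPEAT 5 [
  -- iteration 1/5 --
  LT 234: heading 344 -> 218
  BK 4.6: (-2,13.5) -> (1.625,16.332) [heading=218, draw]
  LT 90: heading 218 -> 308
  -- iteration 2/5 --
  LT 234: heading 308 -> 182
  BK 4.6: (1.625,16.332) -> (6.222,16.493) [heading=182, draw]
  LT 90: heading 182 -> 272
  -- iteration 3/5 --
  LT 234: heading 272 -> 146
  BK 4.6: (6.222,16.493) -> (10.036,13.92) [heading=146, draw]
  LT 90: heading 146 -> 236
  -- iteration 4/5 --
  LT 234: heading 236 -> 110
  BK 4.6: (10.036,13.92) -> (11.609,9.598) [heading=110, draw]
  LT 90: heading 110 -> 200
  -- iteration 5/5 --
  LT 234: heading 200 -> 74
  BK 4.6: (11.609,9.598) -> (10.341,5.176) [heading=74, draw]
  LT 90: heading 74 -> 164
]
FD 10.8: (10.341,5.176) -> (-0.041,8.153) [heading=164, draw]
FD 10.6: (-0.041,8.153) -> (-10.23,11.075) [heading=164, draw]
Final: pos=(-10.23,11.075), heading=164, 8 segment(s) drawn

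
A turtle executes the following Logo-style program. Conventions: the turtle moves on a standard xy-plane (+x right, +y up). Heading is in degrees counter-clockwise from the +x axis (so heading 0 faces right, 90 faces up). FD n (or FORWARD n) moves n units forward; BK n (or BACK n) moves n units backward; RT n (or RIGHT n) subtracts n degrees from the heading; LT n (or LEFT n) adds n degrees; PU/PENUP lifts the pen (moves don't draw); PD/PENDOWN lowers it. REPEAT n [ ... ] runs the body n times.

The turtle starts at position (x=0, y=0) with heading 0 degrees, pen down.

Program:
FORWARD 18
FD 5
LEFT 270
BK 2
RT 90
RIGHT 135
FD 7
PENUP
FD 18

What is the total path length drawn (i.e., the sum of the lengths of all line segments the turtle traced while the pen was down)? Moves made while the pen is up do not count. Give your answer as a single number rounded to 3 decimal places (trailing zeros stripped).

Answer: 32

Derivation:
Executing turtle program step by step:
Start: pos=(0,0), heading=0, pen down
FD 18: (0,0) -> (18,0) [heading=0, draw]
FD 5: (18,0) -> (23,0) [heading=0, draw]
LT 270: heading 0 -> 270
BK 2: (23,0) -> (23,2) [heading=270, draw]
RT 90: heading 270 -> 180
RT 135: heading 180 -> 45
FD 7: (23,2) -> (27.95,6.95) [heading=45, draw]
PU: pen up
FD 18: (27.95,6.95) -> (40.678,19.678) [heading=45, move]
Final: pos=(40.678,19.678), heading=45, 4 segment(s) drawn

Segment lengths:
  seg 1: (0,0) -> (18,0), length = 18
  seg 2: (18,0) -> (23,0), length = 5
  seg 3: (23,0) -> (23,2), length = 2
  seg 4: (23,2) -> (27.95,6.95), length = 7
Total = 32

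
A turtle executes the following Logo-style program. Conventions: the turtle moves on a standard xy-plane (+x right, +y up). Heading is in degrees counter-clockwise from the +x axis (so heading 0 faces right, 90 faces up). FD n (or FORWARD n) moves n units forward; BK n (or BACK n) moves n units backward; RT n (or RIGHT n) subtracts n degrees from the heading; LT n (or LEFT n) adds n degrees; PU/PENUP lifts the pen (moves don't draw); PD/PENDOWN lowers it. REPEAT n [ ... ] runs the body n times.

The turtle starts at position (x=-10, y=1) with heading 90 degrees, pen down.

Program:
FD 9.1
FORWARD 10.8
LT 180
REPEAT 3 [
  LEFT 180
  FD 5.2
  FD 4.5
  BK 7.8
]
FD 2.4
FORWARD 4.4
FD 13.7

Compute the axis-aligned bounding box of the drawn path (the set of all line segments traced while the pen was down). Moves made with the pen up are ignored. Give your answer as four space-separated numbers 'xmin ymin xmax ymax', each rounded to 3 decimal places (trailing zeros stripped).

Answer: -10 1 -10 43.3

Derivation:
Executing turtle program step by step:
Start: pos=(-10,1), heading=90, pen down
FD 9.1: (-10,1) -> (-10,10.1) [heading=90, draw]
FD 10.8: (-10,10.1) -> (-10,20.9) [heading=90, draw]
LT 180: heading 90 -> 270
REPEAT 3 [
  -- iteration 1/3 --
  LT 180: heading 270 -> 90
  FD 5.2: (-10,20.9) -> (-10,26.1) [heading=90, draw]
  FD 4.5: (-10,26.1) -> (-10,30.6) [heading=90, draw]
  BK 7.8: (-10,30.6) -> (-10,22.8) [heading=90, draw]
  -- iteration 2/3 --
  LT 180: heading 90 -> 270
  FD 5.2: (-10,22.8) -> (-10,17.6) [heading=270, draw]
  FD 4.5: (-10,17.6) -> (-10,13.1) [heading=270, draw]
  BK 7.8: (-10,13.1) -> (-10,20.9) [heading=270, draw]
  -- iteration 3/3 --
  LT 180: heading 270 -> 90
  FD 5.2: (-10,20.9) -> (-10,26.1) [heading=90, draw]
  FD 4.5: (-10,26.1) -> (-10,30.6) [heading=90, draw]
  BK 7.8: (-10,30.6) -> (-10,22.8) [heading=90, draw]
]
FD 2.4: (-10,22.8) -> (-10,25.2) [heading=90, draw]
FD 4.4: (-10,25.2) -> (-10,29.6) [heading=90, draw]
FD 13.7: (-10,29.6) -> (-10,43.3) [heading=90, draw]
Final: pos=(-10,43.3), heading=90, 14 segment(s) drawn

Segment endpoints: x in {-10, -10, -10, -10, -10, -10, -10}, y in {1, 10.1, 13.1, 17.6, 20.9, 22.8, 25.2, 26.1, 29.6, 30.6, 43.3}
xmin=-10, ymin=1, xmax=-10, ymax=43.3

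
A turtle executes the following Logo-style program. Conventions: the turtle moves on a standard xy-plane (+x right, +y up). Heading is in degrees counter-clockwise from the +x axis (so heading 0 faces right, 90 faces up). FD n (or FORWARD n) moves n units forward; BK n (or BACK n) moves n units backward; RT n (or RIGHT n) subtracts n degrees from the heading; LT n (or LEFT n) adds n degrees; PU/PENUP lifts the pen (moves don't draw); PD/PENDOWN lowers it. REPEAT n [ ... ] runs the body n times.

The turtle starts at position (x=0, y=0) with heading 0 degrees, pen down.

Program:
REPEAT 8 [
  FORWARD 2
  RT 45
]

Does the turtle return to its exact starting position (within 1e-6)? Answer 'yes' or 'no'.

Executing turtle program step by step:
Start: pos=(0,0), heading=0, pen down
REPEAT 8 [
  -- iteration 1/8 --
  FD 2: (0,0) -> (2,0) [heading=0, draw]
  RT 45: heading 0 -> 315
  -- iteration 2/8 --
  FD 2: (2,0) -> (3.414,-1.414) [heading=315, draw]
  RT 45: heading 315 -> 270
  -- iteration 3/8 --
  FD 2: (3.414,-1.414) -> (3.414,-3.414) [heading=270, draw]
  RT 45: heading 270 -> 225
  -- iteration 4/8 --
  FD 2: (3.414,-3.414) -> (2,-4.828) [heading=225, draw]
  RT 45: heading 225 -> 180
  -- iteration 5/8 --
  FD 2: (2,-4.828) -> (0,-4.828) [heading=180, draw]
  RT 45: heading 180 -> 135
  -- iteration 6/8 --
  FD 2: (0,-4.828) -> (-1.414,-3.414) [heading=135, draw]
  RT 45: heading 135 -> 90
  -- iteration 7/8 --
  FD 2: (-1.414,-3.414) -> (-1.414,-1.414) [heading=90, draw]
  RT 45: heading 90 -> 45
  -- iteration 8/8 --
  FD 2: (-1.414,-1.414) -> (0,0) [heading=45, draw]
  RT 45: heading 45 -> 0
]
Final: pos=(0,0), heading=0, 8 segment(s) drawn

Start position: (0, 0)
Final position: (0, 0)
Distance = 0; < 1e-6 -> CLOSED

Answer: yes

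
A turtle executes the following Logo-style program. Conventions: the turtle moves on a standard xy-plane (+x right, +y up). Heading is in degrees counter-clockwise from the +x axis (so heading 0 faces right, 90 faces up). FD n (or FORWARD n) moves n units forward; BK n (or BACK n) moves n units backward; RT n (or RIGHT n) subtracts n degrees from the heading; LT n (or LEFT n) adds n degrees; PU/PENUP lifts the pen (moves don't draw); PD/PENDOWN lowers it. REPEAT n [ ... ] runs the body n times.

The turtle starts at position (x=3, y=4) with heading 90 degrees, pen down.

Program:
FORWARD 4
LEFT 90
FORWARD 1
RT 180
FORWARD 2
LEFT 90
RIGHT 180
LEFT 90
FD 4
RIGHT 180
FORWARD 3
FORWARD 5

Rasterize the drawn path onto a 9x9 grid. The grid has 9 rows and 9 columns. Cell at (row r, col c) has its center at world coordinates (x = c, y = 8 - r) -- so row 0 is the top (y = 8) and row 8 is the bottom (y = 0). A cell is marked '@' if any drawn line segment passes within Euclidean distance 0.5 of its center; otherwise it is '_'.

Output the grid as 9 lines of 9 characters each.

Answer: @@@@@@@@@
___@_____
___@_____
___@_____
___@_____
_________
_________
_________
_________

Derivation:
Segment 0: (3,4) -> (3,8)
Segment 1: (3,8) -> (2,8)
Segment 2: (2,8) -> (4,8)
Segment 3: (4,8) -> (8,8)
Segment 4: (8,8) -> (5,8)
Segment 5: (5,8) -> (0,8)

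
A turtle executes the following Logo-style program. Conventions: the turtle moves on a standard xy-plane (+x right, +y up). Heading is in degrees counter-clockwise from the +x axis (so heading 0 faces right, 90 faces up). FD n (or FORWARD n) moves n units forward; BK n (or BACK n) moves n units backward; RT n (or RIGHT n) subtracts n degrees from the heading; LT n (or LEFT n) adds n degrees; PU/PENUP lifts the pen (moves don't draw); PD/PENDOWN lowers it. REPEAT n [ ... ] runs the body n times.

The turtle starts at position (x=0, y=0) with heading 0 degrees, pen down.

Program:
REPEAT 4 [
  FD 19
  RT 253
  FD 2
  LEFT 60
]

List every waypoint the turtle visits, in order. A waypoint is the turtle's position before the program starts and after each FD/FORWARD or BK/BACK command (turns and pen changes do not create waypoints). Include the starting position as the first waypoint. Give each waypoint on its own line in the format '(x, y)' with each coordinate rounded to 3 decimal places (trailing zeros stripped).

Executing turtle program step by step:
Start: pos=(0,0), heading=0, pen down
REPEAT 4 [
  -- iteration 1/4 --
  FD 19: (0,0) -> (19,0) [heading=0, draw]
  RT 253: heading 0 -> 107
  FD 2: (19,0) -> (18.415,1.913) [heading=107, draw]
  LT 60: heading 107 -> 167
  -- iteration 2/4 --
  FD 19: (18.415,1.913) -> (-0.098,6.187) [heading=167, draw]
  RT 253: heading 167 -> 274
  FD 2: (-0.098,6.187) -> (0.042,4.192) [heading=274, draw]
  LT 60: heading 274 -> 334
  -- iteration 3/4 --
  FD 19: (0.042,4.192) -> (17.119,-4.138) [heading=334, draw]
  RT 253: heading 334 -> 81
  FD 2: (17.119,-4.138) -> (17.432,-2.162) [heading=81, draw]
  LT 60: heading 81 -> 141
  -- iteration 4/4 --
  FD 19: (17.432,-2.162) -> (2.666,9.795) [heading=141, draw]
  RT 253: heading 141 -> 248
  FD 2: (2.666,9.795) -> (1.917,7.941) [heading=248, draw]
  LT 60: heading 248 -> 308
]
Final: pos=(1.917,7.941), heading=308, 8 segment(s) drawn
Waypoints (9 total):
(0, 0)
(19, 0)
(18.415, 1.913)
(-0.098, 6.187)
(0.042, 4.192)
(17.119, -4.138)
(17.432, -2.162)
(2.666, 9.795)
(1.917, 7.941)

Answer: (0, 0)
(19, 0)
(18.415, 1.913)
(-0.098, 6.187)
(0.042, 4.192)
(17.119, -4.138)
(17.432, -2.162)
(2.666, 9.795)
(1.917, 7.941)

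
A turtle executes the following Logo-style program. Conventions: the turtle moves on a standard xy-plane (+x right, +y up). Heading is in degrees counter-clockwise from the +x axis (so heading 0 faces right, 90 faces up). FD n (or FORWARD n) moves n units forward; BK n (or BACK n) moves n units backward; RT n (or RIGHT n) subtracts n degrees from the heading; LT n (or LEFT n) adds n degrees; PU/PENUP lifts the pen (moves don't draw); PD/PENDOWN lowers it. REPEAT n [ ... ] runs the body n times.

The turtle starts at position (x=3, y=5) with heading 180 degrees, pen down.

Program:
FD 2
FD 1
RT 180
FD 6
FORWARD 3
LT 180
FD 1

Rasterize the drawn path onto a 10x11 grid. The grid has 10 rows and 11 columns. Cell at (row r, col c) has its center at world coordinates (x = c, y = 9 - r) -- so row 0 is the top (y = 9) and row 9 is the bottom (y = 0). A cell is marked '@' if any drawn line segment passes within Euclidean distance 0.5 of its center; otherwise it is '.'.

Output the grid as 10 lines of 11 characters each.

Segment 0: (3,5) -> (1,5)
Segment 1: (1,5) -> (0,5)
Segment 2: (0,5) -> (6,5)
Segment 3: (6,5) -> (9,5)
Segment 4: (9,5) -> (8,5)

Answer: ...........
...........
...........
...........
@@@@@@@@@@.
...........
...........
...........
...........
...........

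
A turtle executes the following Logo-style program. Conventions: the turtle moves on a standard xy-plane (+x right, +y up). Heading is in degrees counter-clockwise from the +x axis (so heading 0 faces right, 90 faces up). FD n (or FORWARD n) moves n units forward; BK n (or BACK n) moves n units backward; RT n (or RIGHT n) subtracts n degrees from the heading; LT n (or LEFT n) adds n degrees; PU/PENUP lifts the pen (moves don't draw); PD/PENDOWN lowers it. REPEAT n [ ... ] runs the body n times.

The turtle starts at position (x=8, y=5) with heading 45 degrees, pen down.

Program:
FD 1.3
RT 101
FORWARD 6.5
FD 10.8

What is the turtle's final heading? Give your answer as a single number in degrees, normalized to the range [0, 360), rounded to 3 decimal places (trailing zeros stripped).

Executing turtle program step by step:
Start: pos=(8,5), heading=45, pen down
FD 1.3: (8,5) -> (8.919,5.919) [heading=45, draw]
RT 101: heading 45 -> 304
FD 6.5: (8.919,5.919) -> (12.554,0.53) [heading=304, draw]
FD 10.8: (12.554,0.53) -> (18.593,-8.423) [heading=304, draw]
Final: pos=(18.593,-8.423), heading=304, 3 segment(s) drawn

Answer: 304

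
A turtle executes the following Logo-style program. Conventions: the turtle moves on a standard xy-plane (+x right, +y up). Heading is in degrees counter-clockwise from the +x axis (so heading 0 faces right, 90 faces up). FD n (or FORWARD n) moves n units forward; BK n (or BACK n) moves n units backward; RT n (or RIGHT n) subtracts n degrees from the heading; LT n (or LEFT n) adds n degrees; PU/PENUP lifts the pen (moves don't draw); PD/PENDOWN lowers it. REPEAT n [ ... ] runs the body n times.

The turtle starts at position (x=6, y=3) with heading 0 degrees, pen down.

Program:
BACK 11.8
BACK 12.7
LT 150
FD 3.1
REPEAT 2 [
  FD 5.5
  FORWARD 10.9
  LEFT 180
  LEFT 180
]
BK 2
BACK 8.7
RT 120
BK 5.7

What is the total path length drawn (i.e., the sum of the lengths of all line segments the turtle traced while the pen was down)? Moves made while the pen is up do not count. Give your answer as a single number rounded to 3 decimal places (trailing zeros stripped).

Executing turtle program step by step:
Start: pos=(6,3), heading=0, pen down
BK 11.8: (6,3) -> (-5.8,3) [heading=0, draw]
BK 12.7: (-5.8,3) -> (-18.5,3) [heading=0, draw]
LT 150: heading 0 -> 150
FD 3.1: (-18.5,3) -> (-21.185,4.55) [heading=150, draw]
REPEAT 2 [
  -- iteration 1/2 --
  FD 5.5: (-21.185,4.55) -> (-25.948,7.3) [heading=150, draw]
  FD 10.9: (-25.948,7.3) -> (-35.387,12.75) [heading=150, draw]
  LT 180: heading 150 -> 330
  LT 180: heading 330 -> 150
  -- iteration 2/2 --
  FD 5.5: (-35.387,12.75) -> (-40.151,15.5) [heading=150, draw]
  FD 10.9: (-40.151,15.5) -> (-49.59,20.95) [heading=150, draw]
  LT 180: heading 150 -> 330
  LT 180: heading 330 -> 150
]
BK 2: (-49.59,20.95) -> (-47.858,19.95) [heading=150, draw]
BK 8.7: (-47.858,19.95) -> (-40.324,15.6) [heading=150, draw]
RT 120: heading 150 -> 30
BK 5.7: (-40.324,15.6) -> (-45.26,12.75) [heading=30, draw]
Final: pos=(-45.26,12.75), heading=30, 10 segment(s) drawn

Segment lengths:
  seg 1: (6,3) -> (-5.8,3), length = 11.8
  seg 2: (-5.8,3) -> (-18.5,3), length = 12.7
  seg 3: (-18.5,3) -> (-21.185,4.55), length = 3.1
  seg 4: (-21.185,4.55) -> (-25.948,7.3), length = 5.5
  seg 5: (-25.948,7.3) -> (-35.387,12.75), length = 10.9
  seg 6: (-35.387,12.75) -> (-40.151,15.5), length = 5.5
  seg 7: (-40.151,15.5) -> (-49.59,20.95), length = 10.9
  seg 8: (-49.59,20.95) -> (-47.858,19.95), length = 2
  seg 9: (-47.858,19.95) -> (-40.324,15.6), length = 8.7
  seg 10: (-40.324,15.6) -> (-45.26,12.75), length = 5.7
Total = 76.8

Answer: 76.8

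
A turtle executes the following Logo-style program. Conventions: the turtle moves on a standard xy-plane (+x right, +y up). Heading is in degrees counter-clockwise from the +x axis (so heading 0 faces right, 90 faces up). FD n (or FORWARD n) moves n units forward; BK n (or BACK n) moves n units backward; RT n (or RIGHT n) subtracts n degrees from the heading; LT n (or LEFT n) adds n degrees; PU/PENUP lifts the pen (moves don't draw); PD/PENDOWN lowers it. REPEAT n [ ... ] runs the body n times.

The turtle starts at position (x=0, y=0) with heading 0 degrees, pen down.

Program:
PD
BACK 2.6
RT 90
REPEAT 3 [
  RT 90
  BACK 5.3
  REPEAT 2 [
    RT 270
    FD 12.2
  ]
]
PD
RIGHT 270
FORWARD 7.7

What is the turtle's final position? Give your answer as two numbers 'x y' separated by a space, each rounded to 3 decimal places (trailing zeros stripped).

Answer: 9.6 9.8

Derivation:
Executing turtle program step by step:
Start: pos=(0,0), heading=0, pen down
PD: pen down
BK 2.6: (0,0) -> (-2.6,0) [heading=0, draw]
RT 90: heading 0 -> 270
REPEAT 3 [
  -- iteration 1/3 --
  RT 90: heading 270 -> 180
  BK 5.3: (-2.6,0) -> (2.7,0) [heading=180, draw]
  REPEAT 2 [
    -- iteration 1/2 --
    RT 270: heading 180 -> 270
    FD 12.2: (2.7,0) -> (2.7,-12.2) [heading=270, draw]
    -- iteration 2/2 --
    RT 270: heading 270 -> 0
    FD 12.2: (2.7,-12.2) -> (14.9,-12.2) [heading=0, draw]
  ]
  -- iteration 2/3 --
  RT 90: heading 0 -> 270
  BK 5.3: (14.9,-12.2) -> (14.9,-6.9) [heading=270, draw]
  REPEAT 2 [
    -- iteration 1/2 --
    RT 270: heading 270 -> 0
    FD 12.2: (14.9,-6.9) -> (27.1,-6.9) [heading=0, draw]
    -- iteration 2/2 --
    RT 270: heading 0 -> 90
    FD 12.2: (27.1,-6.9) -> (27.1,5.3) [heading=90, draw]
  ]
  -- iteration 3/3 --
  RT 90: heading 90 -> 0
  BK 5.3: (27.1,5.3) -> (21.8,5.3) [heading=0, draw]
  REPEAT 2 [
    -- iteration 1/2 --
    RT 270: heading 0 -> 90
    FD 12.2: (21.8,5.3) -> (21.8,17.5) [heading=90, draw]
    -- iteration 2/2 --
    RT 270: heading 90 -> 180
    FD 12.2: (21.8,17.5) -> (9.6,17.5) [heading=180, draw]
  ]
]
PD: pen down
RT 270: heading 180 -> 270
FD 7.7: (9.6,17.5) -> (9.6,9.8) [heading=270, draw]
Final: pos=(9.6,9.8), heading=270, 11 segment(s) drawn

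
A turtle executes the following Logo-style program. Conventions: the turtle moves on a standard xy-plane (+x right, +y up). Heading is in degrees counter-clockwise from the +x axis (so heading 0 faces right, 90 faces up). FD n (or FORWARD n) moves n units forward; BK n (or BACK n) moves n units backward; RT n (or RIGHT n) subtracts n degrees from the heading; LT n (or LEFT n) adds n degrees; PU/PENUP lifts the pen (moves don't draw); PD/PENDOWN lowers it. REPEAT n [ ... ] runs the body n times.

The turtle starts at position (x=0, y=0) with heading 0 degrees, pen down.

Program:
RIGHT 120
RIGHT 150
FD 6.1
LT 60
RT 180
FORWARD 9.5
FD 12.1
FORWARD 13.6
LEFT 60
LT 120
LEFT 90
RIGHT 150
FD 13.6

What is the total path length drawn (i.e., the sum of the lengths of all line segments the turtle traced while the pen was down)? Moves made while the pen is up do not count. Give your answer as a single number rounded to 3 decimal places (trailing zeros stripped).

Executing turtle program step by step:
Start: pos=(0,0), heading=0, pen down
RT 120: heading 0 -> 240
RT 150: heading 240 -> 90
FD 6.1: (0,0) -> (0,6.1) [heading=90, draw]
LT 60: heading 90 -> 150
RT 180: heading 150 -> 330
FD 9.5: (0,6.1) -> (8.227,1.35) [heading=330, draw]
FD 12.1: (8.227,1.35) -> (18.706,-4.7) [heading=330, draw]
FD 13.6: (18.706,-4.7) -> (30.484,-11.5) [heading=330, draw]
LT 60: heading 330 -> 30
LT 120: heading 30 -> 150
LT 90: heading 150 -> 240
RT 150: heading 240 -> 90
FD 13.6: (30.484,-11.5) -> (30.484,2.1) [heading=90, draw]
Final: pos=(30.484,2.1), heading=90, 5 segment(s) drawn

Segment lengths:
  seg 1: (0,0) -> (0,6.1), length = 6.1
  seg 2: (0,6.1) -> (8.227,1.35), length = 9.5
  seg 3: (8.227,1.35) -> (18.706,-4.7), length = 12.1
  seg 4: (18.706,-4.7) -> (30.484,-11.5), length = 13.6
  seg 5: (30.484,-11.5) -> (30.484,2.1), length = 13.6
Total = 54.9

Answer: 54.9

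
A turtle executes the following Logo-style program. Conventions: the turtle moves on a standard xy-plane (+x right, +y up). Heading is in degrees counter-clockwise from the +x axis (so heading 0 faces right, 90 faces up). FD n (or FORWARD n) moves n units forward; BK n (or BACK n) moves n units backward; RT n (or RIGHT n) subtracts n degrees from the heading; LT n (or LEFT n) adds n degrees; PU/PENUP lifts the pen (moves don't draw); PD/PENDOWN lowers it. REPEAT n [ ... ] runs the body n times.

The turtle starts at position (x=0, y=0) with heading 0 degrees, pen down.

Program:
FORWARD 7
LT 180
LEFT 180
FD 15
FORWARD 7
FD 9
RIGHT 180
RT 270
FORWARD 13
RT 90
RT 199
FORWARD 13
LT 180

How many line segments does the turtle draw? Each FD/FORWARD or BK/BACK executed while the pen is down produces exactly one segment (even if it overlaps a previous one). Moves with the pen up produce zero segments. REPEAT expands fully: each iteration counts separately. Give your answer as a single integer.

Answer: 6

Derivation:
Executing turtle program step by step:
Start: pos=(0,0), heading=0, pen down
FD 7: (0,0) -> (7,0) [heading=0, draw]
LT 180: heading 0 -> 180
LT 180: heading 180 -> 0
FD 15: (7,0) -> (22,0) [heading=0, draw]
FD 7: (22,0) -> (29,0) [heading=0, draw]
FD 9: (29,0) -> (38,0) [heading=0, draw]
RT 180: heading 0 -> 180
RT 270: heading 180 -> 270
FD 13: (38,0) -> (38,-13) [heading=270, draw]
RT 90: heading 270 -> 180
RT 199: heading 180 -> 341
FD 13: (38,-13) -> (50.292,-17.232) [heading=341, draw]
LT 180: heading 341 -> 161
Final: pos=(50.292,-17.232), heading=161, 6 segment(s) drawn
Segments drawn: 6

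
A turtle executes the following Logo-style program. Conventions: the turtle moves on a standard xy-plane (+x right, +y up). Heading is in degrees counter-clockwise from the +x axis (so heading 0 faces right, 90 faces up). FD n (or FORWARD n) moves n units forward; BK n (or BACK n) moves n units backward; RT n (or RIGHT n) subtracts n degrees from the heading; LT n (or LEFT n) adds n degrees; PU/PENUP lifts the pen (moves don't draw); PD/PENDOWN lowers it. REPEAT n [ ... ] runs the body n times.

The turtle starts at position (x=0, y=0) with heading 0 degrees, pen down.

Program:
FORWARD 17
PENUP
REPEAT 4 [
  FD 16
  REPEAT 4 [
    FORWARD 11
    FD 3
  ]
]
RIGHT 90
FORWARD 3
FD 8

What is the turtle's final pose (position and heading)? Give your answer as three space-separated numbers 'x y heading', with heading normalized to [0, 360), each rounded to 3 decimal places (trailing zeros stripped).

Answer: 305 -11 270

Derivation:
Executing turtle program step by step:
Start: pos=(0,0), heading=0, pen down
FD 17: (0,0) -> (17,0) [heading=0, draw]
PU: pen up
REPEAT 4 [
  -- iteration 1/4 --
  FD 16: (17,0) -> (33,0) [heading=0, move]
  REPEAT 4 [
    -- iteration 1/4 --
    FD 11: (33,0) -> (44,0) [heading=0, move]
    FD 3: (44,0) -> (47,0) [heading=0, move]
    -- iteration 2/4 --
    FD 11: (47,0) -> (58,0) [heading=0, move]
    FD 3: (58,0) -> (61,0) [heading=0, move]
    -- iteration 3/4 --
    FD 11: (61,0) -> (72,0) [heading=0, move]
    FD 3: (72,0) -> (75,0) [heading=0, move]
    -- iteration 4/4 --
    FD 11: (75,0) -> (86,0) [heading=0, move]
    FD 3: (86,0) -> (89,0) [heading=0, move]
  ]
  -- iteration 2/4 --
  FD 16: (89,0) -> (105,0) [heading=0, move]
  REPEAT 4 [
    -- iteration 1/4 --
    FD 11: (105,0) -> (116,0) [heading=0, move]
    FD 3: (116,0) -> (119,0) [heading=0, move]
    -- iteration 2/4 --
    FD 11: (119,0) -> (130,0) [heading=0, move]
    FD 3: (130,0) -> (133,0) [heading=0, move]
    -- iteration 3/4 --
    FD 11: (133,0) -> (144,0) [heading=0, move]
    FD 3: (144,0) -> (147,0) [heading=0, move]
    -- iteration 4/4 --
    FD 11: (147,0) -> (158,0) [heading=0, move]
    FD 3: (158,0) -> (161,0) [heading=0, move]
  ]
  -- iteration 3/4 --
  FD 16: (161,0) -> (177,0) [heading=0, move]
  REPEAT 4 [
    -- iteration 1/4 --
    FD 11: (177,0) -> (188,0) [heading=0, move]
    FD 3: (188,0) -> (191,0) [heading=0, move]
    -- iteration 2/4 --
    FD 11: (191,0) -> (202,0) [heading=0, move]
    FD 3: (202,0) -> (205,0) [heading=0, move]
    -- iteration 3/4 --
    FD 11: (205,0) -> (216,0) [heading=0, move]
    FD 3: (216,0) -> (219,0) [heading=0, move]
    -- iteration 4/4 --
    FD 11: (219,0) -> (230,0) [heading=0, move]
    FD 3: (230,0) -> (233,0) [heading=0, move]
  ]
  -- iteration 4/4 --
  FD 16: (233,0) -> (249,0) [heading=0, move]
  REPEAT 4 [
    -- iteration 1/4 --
    FD 11: (249,0) -> (260,0) [heading=0, move]
    FD 3: (260,0) -> (263,0) [heading=0, move]
    -- iteration 2/4 --
    FD 11: (263,0) -> (274,0) [heading=0, move]
    FD 3: (274,0) -> (277,0) [heading=0, move]
    -- iteration 3/4 --
    FD 11: (277,0) -> (288,0) [heading=0, move]
    FD 3: (288,0) -> (291,0) [heading=0, move]
    -- iteration 4/4 --
    FD 11: (291,0) -> (302,0) [heading=0, move]
    FD 3: (302,0) -> (305,0) [heading=0, move]
  ]
]
RT 90: heading 0 -> 270
FD 3: (305,0) -> (305,-3) [heading=270, move]
FD 8: (305,-3) -> (305,-11) [heading=270, move]
Final: pos=(305,-11), heading=270, 1 segment(s) drawn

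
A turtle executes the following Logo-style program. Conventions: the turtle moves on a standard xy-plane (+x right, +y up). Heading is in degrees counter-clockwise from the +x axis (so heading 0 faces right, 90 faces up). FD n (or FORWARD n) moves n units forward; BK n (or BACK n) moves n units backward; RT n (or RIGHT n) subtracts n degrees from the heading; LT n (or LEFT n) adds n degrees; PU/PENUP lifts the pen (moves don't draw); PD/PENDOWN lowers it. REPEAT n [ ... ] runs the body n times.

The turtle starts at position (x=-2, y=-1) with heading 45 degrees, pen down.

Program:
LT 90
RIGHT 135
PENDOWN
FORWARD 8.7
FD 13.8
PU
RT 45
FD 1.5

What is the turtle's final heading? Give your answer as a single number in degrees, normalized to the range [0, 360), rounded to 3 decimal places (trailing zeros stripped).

Executing turtle program step by step:
Start: pos=(-2,-1), heading=45, pen down
LT 90: heading 45 -> 135
RT 135: heading 135 -> 0
PD: pen down
FD 8.7: (-2,-1) -> (6.7,-1) [heading=0, draw]
FD 13.8: (6.7,-1) -> (20.5,-1) [heading=0, draw]
PU: pen up
RT 45: heading 0 -> 315
FD 1.5: (20.5,-1) -> (21.561,-2.061) [heading=315, move]
Final: pos=(21.561,-2.061), heading=315, 2 segment(s) drawn

Answer: 315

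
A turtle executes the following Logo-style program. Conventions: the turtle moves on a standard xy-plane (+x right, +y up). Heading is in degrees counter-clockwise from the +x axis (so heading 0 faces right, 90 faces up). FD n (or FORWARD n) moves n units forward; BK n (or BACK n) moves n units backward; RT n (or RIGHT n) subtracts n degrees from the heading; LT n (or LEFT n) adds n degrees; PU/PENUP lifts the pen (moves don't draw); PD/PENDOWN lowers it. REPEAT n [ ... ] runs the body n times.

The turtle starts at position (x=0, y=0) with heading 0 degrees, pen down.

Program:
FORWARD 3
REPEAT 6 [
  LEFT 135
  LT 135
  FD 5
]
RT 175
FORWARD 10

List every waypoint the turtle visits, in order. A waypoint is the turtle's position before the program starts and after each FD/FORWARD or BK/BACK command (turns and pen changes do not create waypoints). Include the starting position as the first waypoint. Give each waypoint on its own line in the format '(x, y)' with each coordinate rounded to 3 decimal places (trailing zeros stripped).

Answer: (0, 0)
(3, 0)
(3, -5)
(-2, -5)
(-2, 0)
(3, 0)
(3, -5)
(-2, -5)
(7.962, -4.128)

Derivation:
Executing turtle program step by step:
Start: pos=(0,0), heading=0, pen down
FD 3: (0,0) -> (3,0) [heading=0, draw]
REPEAT 6 [
  -- iteration 1/6 --
  LT 135: heading 0 -> 135
  LT 135: heading 135 -> 270
  FD 5: (3,0) -> (3,-5) [heading=270, draw]
  -- iteration 2/6 --
  LT 135: heading 270 -> 45
  LT 135: heading 45 -> 180
  FD 5: (3,-5) -> (-2,-5) [heading=180, draw]
  -- iteration 3/6 --
  LT 135: heading 180 -> 315
  LT 135: heading 315 -> 90
  FD 5: (-2,-5) -> (-2,0) [heading=90, draw]
  -- iteration 4/6 --
  LT 135: heading 90 -> 225
  LT 135: heading 225 -> 0
  FD 5: (-2,0) -> (3,0) [heading=0, draw]
  -- iteration 5/6 --
  LT 135: heading 0 -> 135
  LT 135: heading 135 -> 270
  FD 5: (3,0) -> (3,-5) [heading=270, draw]
  -- iteration 6/6 --
  LT 135: heading 270 -> 45
  LT 135: heading 45 -> 180
  FD 5: (3,-5) -> (-2,-5) [heading=180, draw]
]
RT 175: heading 180 -> 5
FD 10: (-2,-5) -> (7.962,-4.128) [heading=5, draw]
Final: pos=(7.962,-4.128), heading=5, 8 segment(s) drawn
Waypoints (9 total):
(0, 0)
(3, 0)
(3, -5)
(-2, -5)
(-2, 0)
(3, 0)
(3, -5)
(-2, -5)
(7.962, -4.128)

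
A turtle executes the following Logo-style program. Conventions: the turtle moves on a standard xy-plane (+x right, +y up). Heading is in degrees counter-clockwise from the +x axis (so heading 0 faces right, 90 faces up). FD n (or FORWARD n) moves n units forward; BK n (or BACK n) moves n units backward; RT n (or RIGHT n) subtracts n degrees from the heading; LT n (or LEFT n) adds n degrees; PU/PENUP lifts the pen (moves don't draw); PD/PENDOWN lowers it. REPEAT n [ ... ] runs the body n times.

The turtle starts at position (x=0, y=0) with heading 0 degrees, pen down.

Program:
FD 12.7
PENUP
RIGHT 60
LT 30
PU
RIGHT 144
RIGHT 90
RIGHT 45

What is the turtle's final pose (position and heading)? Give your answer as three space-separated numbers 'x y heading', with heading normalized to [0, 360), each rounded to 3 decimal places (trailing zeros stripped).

Answer: 12.7 0 51

Derivation:
Executing turtle program step by step:
Start: pos=(0,0), heading=0, pen down
FD 12.7: (0,0) -> (12.7,0) [heading=0, draw]
PU: pen up
RT 60: heading 0 -> 300
LT 30: heading 300 -> 330
PU: pen up
RT 144: heading 330 -> 186
RT 90: heading 186 -> 96
RT 45: heading 96 -> 51
Final: pos=(12.7,0), heading=51, 1 segment(s) drawn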